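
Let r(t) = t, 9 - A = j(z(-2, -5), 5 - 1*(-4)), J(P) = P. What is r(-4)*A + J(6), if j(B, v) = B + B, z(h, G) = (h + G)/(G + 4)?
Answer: 26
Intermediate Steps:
z(h, G) = (G + h)/(4 + G)
j(B, v) = 2*B
A = -5 (A = 9 - 2*(-5 - 2)/(4 - 5) = 9 - 2*-7/(-1) = 9 - 2*(-1*(-7)) = 9 - 2*7 = 9 - 1*14 = 9 - 14 = -5)
r(-4)*A + J(6) = -4*(-5) + 6 = 20 + 6 = 26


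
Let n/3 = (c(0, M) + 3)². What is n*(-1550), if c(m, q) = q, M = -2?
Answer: -4650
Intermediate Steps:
n = 3 (n = 3*(-2 + 3)² = 3*1² = 3*1 = 3)
n*(-1550) = 3*(-1550) = -4650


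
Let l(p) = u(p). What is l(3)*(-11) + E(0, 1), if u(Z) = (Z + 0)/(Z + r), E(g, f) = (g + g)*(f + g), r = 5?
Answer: -33/8 ≈ -4.1250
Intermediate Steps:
E(g, f) = 2*g*(f + g) (E(g, f) = (2*g)*(f + g) = 2*g*(f + g))
u(Z) = Z/(5 + Z) (u(Z) = (Z + 0)/(Z + 5) = Z/(5 + Z))
l(p) = p/(5 + p)
l(3)*(-11) + E(0, 1) = (3/(5 + 3))*(-11) + 2*0*(1 + 0) = (3/8)*(-11) + 2*0*1 = (3*(⅛))*(-11) + 0 = (3/8)*(-11) + 0 = -33/8 + 0 = -33/8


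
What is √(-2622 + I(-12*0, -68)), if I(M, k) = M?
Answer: I*√2622 ≈ 51.205*I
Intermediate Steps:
√(-2622 + I(-12*0, -68)) = √(-2622 - 12*0) = √(-2622 + 0) = √(-2622) = I*√2622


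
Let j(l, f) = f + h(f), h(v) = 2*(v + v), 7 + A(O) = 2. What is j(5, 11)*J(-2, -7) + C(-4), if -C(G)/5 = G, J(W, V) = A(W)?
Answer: -255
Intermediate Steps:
A(O) = -5 (A(O) = -7 + 2 = -5)
J(W, V) = -5
h(v) = 4*v (h(v) = 2*(2*v) = 4*v)
C(G) = -5*G
j(l, f) = 5*f (j(l, f) = f + 4*f = 5*f)
j(5, 11)*J(-2, -7) + C(-4) = (5*11)*(-5) - 5*(-4) = 55*(-5) + 20 = -275 + 20 = -255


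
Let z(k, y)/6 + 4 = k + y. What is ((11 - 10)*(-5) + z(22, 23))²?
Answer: 58081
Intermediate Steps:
z(k, y) = -24 + 6*k + 6*y (z(k, y) = -24 + 6*(k + y) = -24 + (6*k + 6*y) = -24 + 6*k + 6*y)
((11 - 10)*(-5) + z(22, 23))² = ((11 - 10)*(-5) + (-24 + 6*22 + 6*23))² = (1*(-5) + (-24 + 132 + 138))² = (-5 + 246)² = 241² = 58081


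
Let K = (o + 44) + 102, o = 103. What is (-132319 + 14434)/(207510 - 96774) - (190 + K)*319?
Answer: -5169232687/36912 ≈ -1.4004e+5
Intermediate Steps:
K = 249 (K = (103 + 44) + 102 = 147 + 102 = 249)
(-132319 + 14434)/(207510 - 96774) - (190 + K)*319 = (-132319 + 14434)/(207510 - 96774) - (190 + 249)*319 = -117885/110736 - 439*319 = -117885*1/110736 - 1*140041 = -39295/36912 - 140041 = -5169232687/36912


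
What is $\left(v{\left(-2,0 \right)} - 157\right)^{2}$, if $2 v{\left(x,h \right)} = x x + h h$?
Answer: $24025$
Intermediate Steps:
$v{\left(x,h \right)} = \frac{h^{2}}{2} + \frac{x^{2}}{2}$ ($v{\left(x,h \right)} = \frac{x x + h h}{2} = \frac{x^{2} + h^{2}}{2} = \frac{h^{2} + x^{2}}{2} = \frac{h^{2}}{2} + \frac{x^{2}}{2}$)
$\left(v{\left(-2,0 \right)} - 157\right)^{2} = \left(\left(\frac{0^{2}}{2} + \frac{\left(-2\right)^{2}}{2}\right) - 157\right)^{2} = \left(\left(\frac{1}{2} \cdot 0 + \frac{1}{2} \cdot 4\right) - 157\right)^{2} = \left(\left(0 + 2\right) - 157\right)^{2} = \left(2 - 157\right)^{2} = \left(-155\right)^{2} = 24025$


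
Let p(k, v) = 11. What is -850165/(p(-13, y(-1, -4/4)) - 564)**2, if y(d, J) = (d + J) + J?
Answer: -850165/305809 ≈ -2.7801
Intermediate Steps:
y(d, J) = d + 2*J (y(d, J) = (J + d) + J = d + 2*J)
-850165/(p(-13, y(-1, -4/4)) - 564)**2 = -850165/(11 - 564)**2 = -850165/((-553)**2) = -850165/305809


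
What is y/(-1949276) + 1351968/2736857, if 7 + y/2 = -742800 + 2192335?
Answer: -1324735732956/1333722416383 ≈ -0.99326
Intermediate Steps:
y = 2899056 (y = -14 + 2*(-742800 + 2192335) = -14 + 2*1449535 = -14 + 2899070 = 2899056)
y/(-1949276) + 1351968/2736857 = 2899056/(-1949276) + 1351968/2736857 = 2899056*(-1/1949276) + 1351968*(1/2736857) = -724764/487319 + 1351968/2736857 = -1324735732956/1333722416383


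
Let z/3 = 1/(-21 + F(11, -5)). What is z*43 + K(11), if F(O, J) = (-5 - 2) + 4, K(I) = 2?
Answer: -27/8 ≈ -3.3750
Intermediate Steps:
F(O, J) = -3 (F(O, J) = -7 + 4 = -3)
z = -⅛ (z = 3/(-21 - 3) = 3/(-24) = 3*(-1/24) = -⅛ ≈ -0.12500)
z*43 + K(11) = -⅛*43 + 2 = -43/8 + 2 = -27/8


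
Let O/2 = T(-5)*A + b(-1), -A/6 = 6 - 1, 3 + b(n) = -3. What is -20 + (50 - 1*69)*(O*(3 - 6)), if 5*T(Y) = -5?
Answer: 2716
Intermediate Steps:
b(n) = -6 (b(n) = -3 - 3 = -6)
T(Y) = -1 (T(Y) = (⅕)*(-5) = -1)
A = -30 (A = -6*(6 - 1) = -6*5 = -30)
O = 48 (O = 2*(-1*(-30) - 6) = 2*(30 - 6) = 2*24 = 48)
-20 + (50 - 1*69)*(O*(3 - 6)) = -20 + (50 - 1*69)*(48*(3 - 6)) = -20 + (50 - 69)*(48*(-3)) = -20 - 19*(-144) = -20 + 2736 = 2716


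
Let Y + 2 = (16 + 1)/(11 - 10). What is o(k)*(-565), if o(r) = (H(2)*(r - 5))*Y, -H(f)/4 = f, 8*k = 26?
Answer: -118650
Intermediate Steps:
k = 13/4 (k = (1/8)*26 = 13/4 ≈ 3.2500)
H(f) = -4*f
Y = 15 (Y = -2 + (16 + 1)/(11 - 10) = -2 + 17/1 = -2 + 17*1 = -2 + 17 = 15)
o(r) = 600 - 120*r (o(r) = ((-4*2)*(r - 5))*15 = -8*(-5 + r)*15 = (40 - 8*r)*15 = 600 - 120*r)
o(k)*(-565) = (600 - 120*13/4)*(-565) = (600 - 390)*(-565) = 210*(-565) = -118650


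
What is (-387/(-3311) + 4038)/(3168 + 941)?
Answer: 310935/316393 ≈ 0.98275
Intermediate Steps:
(-387/(-3311) + 4038)/(3168 + 941) = (-387*(-1/3311) + 4038)/4109 = (9/77 + 4038)*(1/4109) = (310935/77)*(1/4109) = 310935/316393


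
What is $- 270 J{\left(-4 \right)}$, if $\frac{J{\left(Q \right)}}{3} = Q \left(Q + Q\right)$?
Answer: $-25920$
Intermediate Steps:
$J{\left(Q \right)} = 6 Q^{2}$ ($J{\left(Q \right)} = 3 Q \left(Q + Q\right) = 3 Q 2 Q = 3 \cdot 2 Q^{2} = 6 Q^{2}$)
$- 270 J{\left(-4 \right)} = - 270 \cdot 6 \left(-4\right)^{2} = - 270 \cdot 6 \cdot 16 = \left(-270\right) 96 = -25920$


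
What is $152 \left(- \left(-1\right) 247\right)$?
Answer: $37544$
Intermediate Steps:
$152 \left(- \left(-1\right) 247\right) = 152 \left(\left(-1\right) \left(-247\right)\right) = 152 \cdot 247 = 37544$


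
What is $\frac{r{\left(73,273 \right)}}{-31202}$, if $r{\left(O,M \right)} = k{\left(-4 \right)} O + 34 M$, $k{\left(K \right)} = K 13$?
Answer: $- \frac{2743}{15601} \approx -0.17582$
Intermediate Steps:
$k{\left(K \right)} = 13 K$
$r{\left(O,M \right)} = - 52 O + 34 M$ ($r{\left(O,M \right)} = 13 \left(-4\right) O + 34 M = - 52 O + 34 M$)
$\frac{r{\left(73,273 \right)}}{-31202} = \frac{\left(-52\right) 73 + 34 \cdot 273}{-31202} = \left(-3796 + 9282\right) \left(- \frac{1}{31202}\right) = 5486 \left(- \frac{1}{31202}\right) = - \frac{2743}{15601}$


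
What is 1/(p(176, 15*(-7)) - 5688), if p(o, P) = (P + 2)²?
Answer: 1/4921 ≈ 0.00020321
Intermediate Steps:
p(o, P) = (2 + P)²
1/(p(176, 15*(-7)) - 5688) = 1/((2 + 15*(-7))² - 5688) = 1/((2 - 105)² - 5688) = 1/((-103)² - 5688) = 1/(10609 - 5688) = 1/4921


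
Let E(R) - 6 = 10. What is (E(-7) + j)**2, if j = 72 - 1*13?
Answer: 5625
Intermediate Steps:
E(R) = 16 (E(R) = 6 + 10 = 16)
j = 59 (j = 72 - 13 = 59)
(E(-7) + j)**2 = (16 + 59)**2 = 75**2 = 5625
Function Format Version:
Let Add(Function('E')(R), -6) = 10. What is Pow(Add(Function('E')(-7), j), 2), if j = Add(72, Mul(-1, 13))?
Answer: 5625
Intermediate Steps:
Function('E')(R) = 16 (Function('E')(R) = Add(6, 10) = 16)
j = 59 (j = Add(72, -13) = 59)
Pow(Add(Function('E')(-7), j), 2) = Pow(Add(16, 59), 2) = Pow(75, 2) = 5625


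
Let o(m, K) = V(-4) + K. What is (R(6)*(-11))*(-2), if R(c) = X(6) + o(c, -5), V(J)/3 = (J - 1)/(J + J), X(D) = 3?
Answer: -11/4 ≈ -2.7500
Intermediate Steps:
V(J) = 3*(-1 + J)/(2*J) (V(J) = 3*((J - 1)/(J + J)) = 3*((-1 + J)/((2*J))) = 3*((-1 + J)*(1/(2*J))) = 3*((-1 + J)/(2*J)) = 3*(-1 + J)/(2*J))
o(m, K) = 15/8 + K (o(m, K) = (3/2)*(-1 - 4)/(-4) + K = (3/2)*(-¼)*(-5) + K = 15/8 + K)
R(c) = -⅛ (R(c) = 3 + (15/8 - 5) = 3 - 25/8 = -⅛)
(R(6)*(-11))*(-2) = -⅛*(-11)*(-2) = (11/8)*(-2) = -11/4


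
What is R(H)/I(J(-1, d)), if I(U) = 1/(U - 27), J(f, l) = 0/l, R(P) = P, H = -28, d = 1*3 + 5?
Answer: 756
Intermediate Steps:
d = 8 (d = 3 + 5 = 8)
J(f, l) = 0
I(U) = 1/(-27 + U)
R(H)/I(J(-1, d)) = -28/(1/(-27 + 0)) = -28/(1/(-27)) = -28/(-1/27) = -28*(-27) = 756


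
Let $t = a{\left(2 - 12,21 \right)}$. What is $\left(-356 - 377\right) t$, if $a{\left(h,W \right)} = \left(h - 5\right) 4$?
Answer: $43980$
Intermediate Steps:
$a{\left(h,W \right)} = -20 + 4 h$ ($a{\left(h,W \right)} = \left(-5 + h\right) 4 = -20 + 4 h$)
$t = -60$ ($t = -20 + 4 \left(2 - 12\right) = -20 + 4 \left(-10\right) = -20 - 40 = -60$)
$\left(-356 - 377\right) t = \left(-356 - 377\right) \left(-60\right) = \left(-733\right) \left(-60\right) = 43980$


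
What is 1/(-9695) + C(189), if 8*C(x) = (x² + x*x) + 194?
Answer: 173627753/19390 ≈ 8954.5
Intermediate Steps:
C(x) = 97/4 + x²/4 (C(x) = ((x² + x*x) + 194)/8 = ((x² + x²) + 194)/8 = (2*x² + 194)/8 = (194 + 2*x²)/8 = 97/4 + x²/4)
1/(-9695) + C(189) = 1/(-9695) + (97/4 + (¼)*189²) = -1/9695 + (97/4 + (¼)*35721) = -1/9695 + (97/4 + 35721/4) = -1/9695 + 17909/2 = 173627753/19390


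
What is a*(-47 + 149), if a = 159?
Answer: 16218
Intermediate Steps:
a*(-47 + 149) = 159*(-47 + 149) = 159*102 = 16218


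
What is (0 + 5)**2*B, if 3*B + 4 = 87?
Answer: 2075/3 ≈ 691.67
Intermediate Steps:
B = 83/3 (B = -4/3 + (1/3)*87 = -4/3 + 29 = 83/3 ≈ 27.667)
(0 + 5)**2*B = (0 + 5)**2*(83/3) = 5**2*(83/3) = 25*(83/3) = 2075/3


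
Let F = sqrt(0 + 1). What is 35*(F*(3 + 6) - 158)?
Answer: -5215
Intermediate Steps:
F = 1 (F = sqrt(1) = 1)
35*(F*(3 + 6) - 158) = 35*(1*(3 + 6) - 158) = 35*(1*9 - 158) = 35*(9 - 158) = 35*(-149) = -5215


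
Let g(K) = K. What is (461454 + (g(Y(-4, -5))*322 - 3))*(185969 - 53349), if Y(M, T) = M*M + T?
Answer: 61667371660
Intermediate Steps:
Y(M, T) = T + M**2 (Y(M, T) = M**2 + T = T + M**2)
(461454 + (g(Y(-4, -5))*322 - 3))*(185969 - 53349) = (461454 + ((-5 + (-4)**2)*322 - 3))*(185969 - 53349) = (461454 + ((-5 + 16)*322 - 3))*132620 = (461454 + (11*322 - 3))*132620 = (461454 + (3542 - 3))*132620 = (461454 + 3539)*132620 = 464993*132620 = 61667371660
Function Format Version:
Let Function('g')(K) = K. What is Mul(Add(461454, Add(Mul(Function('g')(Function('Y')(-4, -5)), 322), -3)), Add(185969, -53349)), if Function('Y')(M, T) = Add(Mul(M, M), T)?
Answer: 61667371660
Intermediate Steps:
Function('Y')(M, T) = Add(T, Pow(M, 2)) (Function('Y')(M, T) = Add(Pow(M, 2), T) = Add(T, Pow(M, 2)))
Mul(Add(461454, Add(Mul(Function('g')(Function('Y')(-4, -5)), 322), -3)), Add(185969, -53349)) = Mul(Add(461454, Add(Mul(Add(-5, Pow(-4, 2)), 322), -3)), Add(185969, -53349)) = Mul(Add(461454, Add(Mul(Add(-5, 16), 322), -3)), 132620) = Mul(Add(461454, Add(Mul(11, 322), -3)), 132620) = Mul(Add(461454, Add(3542, -3)), 132620) = Mul(Add(461454, 3539), 132620) = Mul(464993, 132620) = 61667371660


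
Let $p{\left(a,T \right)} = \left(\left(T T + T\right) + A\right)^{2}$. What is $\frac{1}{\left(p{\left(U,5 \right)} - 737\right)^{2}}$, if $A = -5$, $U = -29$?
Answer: $\frac{1}{12544} \approx 7.9719 \cdot 10^{-5}$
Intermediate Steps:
$p{\left(a,T \right)} = \left(-5 + T + T^{2}\right)^{2}$ ($p{\left(a,T \right)} = \left(\left(T T + T\right) - 5\right)^{2} = \left(\left(T^{2} + T\right) - 5\right)^{2} = \left(\left(T + T^{2}\right) - 5\right)^{2} = \left(-5 + T + T^{2}\right)^{2}$)
$\frac{1}{\left(p{\left(U,5 \right)} - 737\right)^{2}} = \frac{1}{\left(\left(-5 + 5 + 5^{2}\right)^{2} - 737\right)^{2}} = \frac{1}{\left(\left(-5 + 5 + 25\right)^{2} - 737\right)^{2}} = \frac{1}{\left(25^{2} - 737\right)^{2}} = \frac{1}{\left(625 - 737\right)^{2}} = \frac{1}{\left(-112\right)^{2}} = \frac{1}{12544}$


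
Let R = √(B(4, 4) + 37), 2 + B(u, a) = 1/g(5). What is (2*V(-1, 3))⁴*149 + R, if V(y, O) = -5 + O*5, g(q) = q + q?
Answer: 23840000 + 3*√390/10 ≈ 2.3840e+7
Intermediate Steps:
g(q) = 2*q
V(y, O) = -5 + 5*O
B(u, a) = -19/10 (B(u, a) = -2 + 1/(2*5) = -2 + 1/10 = -2 + ⅒ = -19/10)
R = 3*√390/10 (R = √(-19/10 + 37) = √(351/10) = 3*√390/10 ≈ 5.9245)
(2*V(-1, 3))⁴*149 + R = (2*(-5 + 5*3))⁴*149 + 3*√390/10 = (2*(-5 + 15))⁴*149 + 3*√390/10 = (2*10)⁴*149 + 3*√390/10 = 20⁴*149 + 3*√390/10 = 160000*149 + 3*√390/10 = 23840000 + 3*√390/10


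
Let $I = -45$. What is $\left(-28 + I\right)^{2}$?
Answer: $5329$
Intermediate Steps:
$\left(-28 + I\right)^{2} = \left(-28 - 45\right)^{2} = \left(-73\right)^{2} = 5329$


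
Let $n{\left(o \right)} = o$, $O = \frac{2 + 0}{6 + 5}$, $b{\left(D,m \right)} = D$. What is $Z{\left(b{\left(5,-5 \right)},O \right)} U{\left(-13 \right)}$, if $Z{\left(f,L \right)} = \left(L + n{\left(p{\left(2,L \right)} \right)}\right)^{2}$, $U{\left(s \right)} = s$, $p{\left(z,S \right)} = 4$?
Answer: $- \frac{27508}{121} \approx -227.34$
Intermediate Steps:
$O = \frac{2}{11} \approx 0.18182$
$Z{\left(f,L \right)} = \left(4 + L\right)^{2}$ ($Z{\left(f,L \right)} = \left(L + 4\right)^{2} = \left(4 + L\right)^{2}$)
$Z{\left(b{\left(5,-5 \right)},O \right)} U{\left(-13 \right)} = \left(4 + \frac{2}{11}\right)^{2} \left(-13\right) = \left(\frac{46}{11}\right)^{2} \left(-13\right) = \frac{2116}{121} \left(-13\right) = - \frac{27508}{121}$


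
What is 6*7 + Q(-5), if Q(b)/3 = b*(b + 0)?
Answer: 117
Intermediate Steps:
Q(b) = 3*b² (Q(b) = 3*(b*(b + 0)) = 3*(b*b) = 3*b²)
6*7 + Q(-5) = 6*7 + 3*(-5)² = 42 + 3*25 = 42 + 75 = 117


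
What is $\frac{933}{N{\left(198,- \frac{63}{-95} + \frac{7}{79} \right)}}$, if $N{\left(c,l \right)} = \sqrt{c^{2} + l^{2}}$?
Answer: $\frac{7002165 \sqrt{552049528066}}{1104099056132} \approx 4.7121$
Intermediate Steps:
$\frac{933}{N{\left(198,- \frac{63}{-95} + \frac{7}{79} \right)}} = \frac{933}{\sqrt{198^{2} + \left(- \frac{63}{-95} + \frac{7}{79}\right)^{2}}} = \frac{933}{\sqrt{39204 + \left(\left(-63\right) \left(- \frac{1}{95}\right) + 7 \cdot \frac{1}{79}\right)^{2}}} = \frac{933}{\sqrt{39204 + \left(\frac{63}{95} + \frac{7}{79}\right)^{2}}} = \frac{933}{\sqrt{39204 + \left(\frac{5642}{7505}\right)^{2}}} = \frac{933}{\sqrt{39204 + \frac{31832164}{56325025}}} = \frac{933}{\sqrt{\frac{2208198112264}{56325025}}} = \frac{933}{\frac{2}{7505} \sqrt{552049528066}} = 933 \frac{7505 \sqrt{552049528066}}{1104099056132} = \frac{7002165 \sqrt{552049528066}}{1104099056132}$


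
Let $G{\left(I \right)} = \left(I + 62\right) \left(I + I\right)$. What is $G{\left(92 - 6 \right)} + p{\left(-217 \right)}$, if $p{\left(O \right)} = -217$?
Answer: $25239$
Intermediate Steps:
$G{\left(I \right)} = 2 I \left(62 + I\right)$ ($G{\left(I \right)} = \left(62 + I\right) 2 I = 2 I \left(62 + I\right)$)
$G{\left(92 - 6 \right)} + p{\left(-217 \right)} = 2 \left(92 - 6\right) \left(62 + \left(92 - 6\right)\right) - 217 = 2 \cdot 86 \left(62 + 86\right) - 217 = 2 \cdot 86 \cdot 148 - 217 = 25456 - 217 = 25239$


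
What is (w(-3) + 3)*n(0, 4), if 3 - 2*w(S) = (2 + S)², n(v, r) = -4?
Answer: -16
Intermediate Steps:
w(S) = 3/2 - (2 + S)²/2
(w(-3) + 3)*n(0, 4) = ((3/2 - (2 - 3)²/2) + 3)*(-4) = ((3/2 - ½*(-1)²) + 3)*(-4) = ((3/2 - ½*1) + 3)*(-4) = ((3/2 - ½) + 3)*(-4) = (1 + 3)*(-4) = 4*(-4) = -16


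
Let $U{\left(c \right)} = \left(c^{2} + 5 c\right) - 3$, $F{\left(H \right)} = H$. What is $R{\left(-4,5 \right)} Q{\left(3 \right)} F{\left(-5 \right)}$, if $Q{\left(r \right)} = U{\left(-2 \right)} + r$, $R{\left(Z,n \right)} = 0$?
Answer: $0$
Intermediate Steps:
$U{\left(c \right)} = -3 + c^{2} + 5 c$
$Q{\left(r \right)} = -9 + r$ ($Q{\left(r \right)} = \left(-3 + \left(-2\right)^{2} + 5 \left(-2\right)\right) + r = \left(-3 + 4 - 10\right) + r = -9 + r$)
$R{\left(-4,5 \right)} Q{\left(3 \right)} F{\left(-5 \right)} = 0 \left(-9 + 3\right) \left(-5\right) = 0 \left(-6\right) \left(-5\right) = 0 \left(-5\right) = 0$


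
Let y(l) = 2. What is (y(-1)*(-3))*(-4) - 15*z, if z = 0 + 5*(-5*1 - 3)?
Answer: 624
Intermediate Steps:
z = -40 (z = 0 + 5*(-5 - 3) = 0 + 5*(-8) = 0 - 40 = -40)
(y(-1)*(-3))*(-4) - 15*z = (2*(-3))*(-4) - 15*(-40) = -6*(-4) + 600 = 24 + 600 = 624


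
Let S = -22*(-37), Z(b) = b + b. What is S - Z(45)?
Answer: 724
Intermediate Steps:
Z(b) = 2*b
S = 814
S - Z(45) = 814 - 2*45 = 814 - 1*90 = 814 - 90 = 724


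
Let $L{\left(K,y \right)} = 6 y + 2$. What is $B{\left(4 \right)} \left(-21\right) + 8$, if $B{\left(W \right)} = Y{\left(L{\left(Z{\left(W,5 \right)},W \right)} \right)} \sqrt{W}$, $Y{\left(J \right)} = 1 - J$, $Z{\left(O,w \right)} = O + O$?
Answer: $1058$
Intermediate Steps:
$Z{\left(O,w \right)} = 2 O$
$L{\left(K,y \right)} = 2 + 6 y$
$B{\left(W \right)} = \sqrt{W} \left(-1 - 6 W\right)$ ($B{\left(W \right)} = \left(1 - \left(2 + 6 W\right)\right) \sqrt{W} = \left(-1 - 6 W\right) \sqrt{W} = \sqrt{W} \left(-1 - 6 W\right)$)
$B{\left(4 \right)} \left(-21\right) + 8 = \sqrt{4} \left(-1 - 24\right) \left(-21\right) + 8 = 2 \left(-1 - 24\right) \left(-21\right) + 8 = 2 \left(-25\right) \left(-21\right) + 8 = \left(-50\right) \left(-21\right) + 8 = 1050 + 8 = 1058$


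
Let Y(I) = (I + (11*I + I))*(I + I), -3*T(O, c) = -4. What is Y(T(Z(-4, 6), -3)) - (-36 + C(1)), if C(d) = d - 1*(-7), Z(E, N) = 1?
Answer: 668/9 ≈ 74.222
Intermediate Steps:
T(O, c) = 4/3 (T(O, c) = -1/3*(-4) = 4/3)
C(d) = 7 + d (C(d) = d + 7 = 7 + d)
Y(I) = 26*I**2 (Y(I) = (I + 12*I)*(2*I) = (13*I)*(2*I) = 26*I**2)
Y(T(Z(-4, 6), -3)) - (-36 + C(1)) = 26*(4/3)**2 - (-36 + (7 + 1)) = 26*(16/9) - (-36 + 8) = 416/9 - 1*(-28) = 416/9 + 28 = 668/9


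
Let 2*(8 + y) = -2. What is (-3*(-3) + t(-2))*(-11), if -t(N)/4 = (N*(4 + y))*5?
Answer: 2101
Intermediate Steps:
y = -9 (y = -8 + (½)*(-2) = -8 - 1 = -9)
t(N) = 100*N (t(N) = -4*N*(4 - 9)*5 = -4*N*(-5)*5 = -4*(-5*N)*5 = -(-100)*N = 100*N)
(-3*(-3) + t(-2))*(-11) = (-3*(-3) + 100*(-2))*(-11) = (9 - 200)*(-11) = -191*(-11) = 2101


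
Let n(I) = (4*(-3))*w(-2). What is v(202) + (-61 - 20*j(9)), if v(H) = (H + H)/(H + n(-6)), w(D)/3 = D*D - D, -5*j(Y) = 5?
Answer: -489/7 ≈ -69.857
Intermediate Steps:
j(Y) = -1 (j(Y) = -⅕*5 = -1)
w(D) = -3*D + 3*D² (w(D) = 3*(D*D - D) = 3*(D² - D) = -3*D + 3*D²)
n(I) = -216 (n(I) = (4*(-3))*(3*(-2)*(-1 - 2)) = -36*(-2)*(-3) = -12*18 = -216)
v(H) = 2*H/(-216 + H) (v(H) = (H + H)/(H - 216) = (2*H)/(-216 + H) = 2*H/(-216 + H))
v(202) + (-61 - 20*j(9)) = 2*202/(-216 + 202) + (-61 - 20*(-1)) = 2*202/(-14) + (-61 + 20) = 2*202*(-1/14) - 41 = -202/7 - 41 = -489/7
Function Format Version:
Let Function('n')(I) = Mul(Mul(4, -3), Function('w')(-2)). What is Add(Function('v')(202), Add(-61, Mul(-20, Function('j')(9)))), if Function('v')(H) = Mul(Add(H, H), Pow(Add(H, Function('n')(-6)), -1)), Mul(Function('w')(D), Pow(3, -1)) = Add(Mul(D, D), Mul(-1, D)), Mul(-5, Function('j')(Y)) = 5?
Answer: Rational(-489, 7) ≈ -69.857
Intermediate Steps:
Function('j')(Y) = -1 (Function('j')(Y) = Mul(Rational(-1, 5), 5) = -1)
Function('w')(D) = Add(Mul(-3, D), Mul(3, Pow(D, 2))) (Function('w')(D) = Mul(3, Add(Mul(D, D), Mul(-1, D))) = Mul(3, Add(Pow(D, 2), Mul(-1, D))) = Add(Mul(-3, D), Mul(3, Pow(D, 2))))
Function('n')(I) = -216 (Function('n')(I) = Mul(Mul(4, -3), Mul(3, -2, Add(-1, -2))) = Mul(-12, Mul(3, -2, -3)) = Mul(-12, 18) = -216)
Function('v')(H) = Mul(2, H, Pow(Add(-216, H), -1)) (Function('v')(H) = Mul(Add(H, H), Pow(Add(H, -216), -1)) = Mul(Mul(2, H), Pow(Add(-216, H), -1)) = Mul(2, H, Pow(Add(-216, H), -1)))
Add(Function('v')(202), Add(-61, Mul(-20, Function('j')(9)))) = Add(Mul(2, 202, Pow(Add(-216, 202), -1)), Add(-61, Mul(-20, -1))) = Add(Mul(2, 202, Pow(-14, -1)), Add(-61, 20)) = Add(Mul(2, 202, Rational(-1, 14)), -41) = Add(Rational(-202, 7), -41) = Rational(-489, 7)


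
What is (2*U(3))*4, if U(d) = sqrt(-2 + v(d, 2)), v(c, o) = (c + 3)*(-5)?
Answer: 32*I*sqrt(2) ≈ 45.255*I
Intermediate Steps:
v(c, o) = -15 - 5*c (v(c, o) = (3 + c)*(-5) = -15 - 5*c)
U(d) = sqrt(-17 - 5*d) (U(d) = sqrt(-2 + (-15 - 5*d)) = sqrt(-17 - 5*d))
(2*U(3))*4 = (2*sqrt(-17 - 5*3))*4 = (2*sqrt(-17 - 15))*4 = (2*sqrt(-32))*4 = (2*(4*I*sqrt(2)))*4 = (8*I*sqrt(2))*4 = 32*I*sqrt(2)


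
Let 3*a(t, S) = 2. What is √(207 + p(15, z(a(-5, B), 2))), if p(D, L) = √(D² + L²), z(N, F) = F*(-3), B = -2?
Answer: √(207 + 3*√29) ≈ 14.938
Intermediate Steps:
a(t, S) = ⅔ (a(t, S) = (⅓)*2 = ⅔)
z(N, F) = -3*F
√(207 + p(15, z(a(-5, B), 2))) = √(207 + √(15² + (-3*2)²)) = √(207 + √(225 + (-6)²)) = √(207 + √(225 + 36)) = √(207 + √261) = √(207 + 3*√29)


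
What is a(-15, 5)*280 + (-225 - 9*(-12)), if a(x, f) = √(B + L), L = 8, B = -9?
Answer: -117 + 280*I ≈ -117.0 + 280.0*I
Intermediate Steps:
a(x, f) = I (a(x, f) = √(-9 + 8) = √(-1) = I)
a(-15, 5)*280 + (-225 - 9*(-12)) = I*280 + (-225 - 9*(-12)) = 280*I + (-225 - 1*(-108)) = 280*I + (-225 + 108) = 280*I - 117 = -117 + 280*I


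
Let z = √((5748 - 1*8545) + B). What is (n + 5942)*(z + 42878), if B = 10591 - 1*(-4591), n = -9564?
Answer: -155304116 - 3622*√12385 ≈ -1.5571e+8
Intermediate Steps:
B = 15182 (B = 10591 + 4591 = 15182)
z = √12385 (z = √((5748 - 1*8545) + 15182) = √((5748 - 8545) + 15182) = √(-2797 + 15182) = √12385 ≈ 111.29)
(n + 5942)*(z + 42878) = (-9564 + 5942)*(√12385 + 42878) = -3622*(42878 + √12385) = -155304116 - 3622*√12385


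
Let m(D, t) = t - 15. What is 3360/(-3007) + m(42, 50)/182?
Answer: -72325/78182 ≈ -0.92509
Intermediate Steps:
m(D, t) = -15 + t
3360/(-3007) + m(42, 50)/182 = 3360/(-3007) + (-15 + 50)/182 = 3360*(-1/3007) + 35*(1/182) = -3360/3007 + 5/26 = -72325/78182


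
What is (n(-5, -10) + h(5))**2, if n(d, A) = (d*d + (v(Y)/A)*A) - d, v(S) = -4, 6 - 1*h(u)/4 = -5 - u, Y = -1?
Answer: 8100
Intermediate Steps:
h(u) = 44 + 4*u (h(u) = 24 - 4*(-5 - u) = 24 + (20 + 4*u) = 44 + 4*u)
n(d, A) = -4 + d**2 - d (n(d, A) = (d*d + (-4/A)*A) - d = (d**2 - 4) - d = (-4 + d**2) - d = -4 + d**2 - d)
(n(-5, -10) + h(5))**2 = ((-4 + (-5)**2 - 1*(-5)) + (44 + 4*5))**2 = ((-4 + 25 + 5) + (44 + 20))**2 = (26 + 64)**2 = 90**2 = 8100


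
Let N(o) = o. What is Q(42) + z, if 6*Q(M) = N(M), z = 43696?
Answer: 43703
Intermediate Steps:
Q(M) = M/6
Q(42) + z = (⅙)*42 + 43696 = 7 + 43696 = 43703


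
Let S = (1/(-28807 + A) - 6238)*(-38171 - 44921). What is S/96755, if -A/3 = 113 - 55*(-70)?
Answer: 5273468034677/984385370 ≈ 5357.1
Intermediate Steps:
A = -11889 (A = -3*(113 - 55*(-70)) = -3*(113 + 3850) = -3*3963 = -11889)
S = 5273468034677/10174 (S = (1/(-28807 - 11889) - 6238)*(-38171 - 44921) = (1/(-40696) - 6238)*(-83092) = (-1/40696 - 6238)*(-83092) = -253861649/40696*(-83092) = 5273468034677/10174 ≈ 5.1833e+8)
S/96755 = (5273468034677/10174)/96755 = (5273468034677/10174)*(1/96755) = 5273468034677/984385370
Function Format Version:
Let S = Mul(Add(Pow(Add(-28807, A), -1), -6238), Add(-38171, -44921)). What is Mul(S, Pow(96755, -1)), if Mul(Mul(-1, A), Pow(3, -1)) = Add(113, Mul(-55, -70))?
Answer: Rational(5273468034677, 984385370) ≈ 5357.1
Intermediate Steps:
A = -11889 (A = Mul(-3, Add(113, Mul(-55, -70))) = Mul(-3, Add(113, 3850)) = Mul(-3, 3963) = -11889)
S = Rational(5273468034677, 10174) (S = Mul(Add(Pow(Add(-28807, -11889), -1), -6238), Add(-38171, -44921)) = Mul(Add(Pow(-40696, -1), -6238), -83092) = Mul(Add(Rational(-1, 40696), -6238), -83092) = Mul(Rational(-253861649, 40696), -83092) = Rational(5273468034677, 10174) ≈ 5.1833e+8)
Mul(S, Pow(96755, -1)) = Mul(Rational(5273468034677, 10174), Pow(96755, -1)) = Mul(Rational(5273468034677, 10174), Rational(1, 96755)) = Rational(5273468034677, 984385370)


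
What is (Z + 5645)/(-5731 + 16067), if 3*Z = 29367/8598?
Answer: 16181833/29622976 ≈ 0.54626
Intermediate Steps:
Z = 3263/2866 (Z = (29367/8598)/3 = (29367*(1/8598))/3 = (1/3)*(9789/2866) = 3263/2866 ≈ 1.1385)
(Z + 5645)/(-5731 + 16067) = (3263/2866 + 5645)/(-5731 + 16067) = (16181833/2866)/10336 = (16181833/2866)*(1/10336) = 16181833/29622976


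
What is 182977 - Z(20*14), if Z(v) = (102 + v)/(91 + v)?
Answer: 67884085/371 ≈ 1.8298e+5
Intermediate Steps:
Z(v) = (102 + v)/(91 + v)
182977 - Z(20*14) = 182977 - (102 + 20*14)/(91 + 20*14) = 182977 - (102 + 280)/(91 + 280) = 182977 - 382/371 = 67884085/371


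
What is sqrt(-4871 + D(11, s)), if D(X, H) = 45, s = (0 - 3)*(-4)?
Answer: I*sqrt(4826) ≈ 69.469*I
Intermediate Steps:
s = 12 (s = -3*(-4) = 12)
sqrt(-4871 + D(11, s)) = sqrt(-4871 + 45) = sqrt(-4826) = I*sqrt(4826)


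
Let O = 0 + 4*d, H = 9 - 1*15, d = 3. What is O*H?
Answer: -72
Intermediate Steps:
H = -6 (H = 9 - 15 = -6)
O = 12 (O = 0 + 4*3 = 0 + 12 = 12)
O*H = 12*(-6) = -72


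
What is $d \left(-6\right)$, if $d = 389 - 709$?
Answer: $1920$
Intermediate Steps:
$d = -320$
$d \left(-6\right) = \left(-320\right) \left(-6\right) = 1920$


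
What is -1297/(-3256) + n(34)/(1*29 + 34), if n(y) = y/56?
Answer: 585815/1435896 ≈ 0.40798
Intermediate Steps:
n(y) = y/56 (n(y) = y*(1/56) = y/56)
-1297/(-3256) + n(34)/(1*29 + 34) = -1297/(-3256) + ((1/56)*34)/(1*29 + 34) = -1297*(-1/3256) + 17/(28*(29 + 34)) = 1297/3256 + (17/28)/63 = 1297/3256 + (17/28)*(1/63) = 1297/3256 + 17/1764 = 585815/1435896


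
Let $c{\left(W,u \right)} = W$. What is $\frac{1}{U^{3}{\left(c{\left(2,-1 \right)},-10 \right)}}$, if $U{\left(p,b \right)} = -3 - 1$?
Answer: $- \frac{1}{64} \approx -0.015625$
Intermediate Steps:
$U{\left(p,b \right)} = -4$ ($U{\left(p,b \right)} = -3 - 1 = -4$)
$\frac{1}{U^{3}{\left(c{\left(2,-1 \right)},-10 \right)}} = \frac{1}{\left(-4\right)^{3}} = \frac{1}{-64} = - \frac{1}{64}$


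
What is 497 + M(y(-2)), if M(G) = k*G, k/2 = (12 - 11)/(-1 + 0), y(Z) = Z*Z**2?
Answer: 513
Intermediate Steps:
y(Z) = Z**3
k = -2 (k = 2*((12 - 11)/(-1 + 0)) = 2*(1/(-1)) = 2*(1*(-1)) = 2*(-1) = -2)
M(G) = -2*G
497 + M(y(-2)) = 497 - 2*(-2)**3 = 497 - 2*(-8) = 497 + 16 = 513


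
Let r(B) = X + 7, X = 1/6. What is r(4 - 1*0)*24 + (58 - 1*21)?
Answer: 209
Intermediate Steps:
X = 1/6 (X = 1*(1/6) = 1/6 ≈ 0.16667)
r(B) = 43/6 (r(B) = 1/6 + 7 = 43/6)
r(4 - 1*0)*24 + (58 - 1*21) = (43/6)*24 + (58 - 1*21) = 172 + (58 - 21) = 172 + 37 = 209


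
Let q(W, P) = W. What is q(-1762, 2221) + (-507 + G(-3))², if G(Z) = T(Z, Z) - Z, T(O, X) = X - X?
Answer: 252254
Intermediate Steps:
T(O, X) = 0
G(Z) = -Z (G(Z) = 0 - Z = -Z)
q(-1762, 2221) + (-507 + G(-3))² = -1762 + (-507 - 1*(-3))² = -1762 + (-507 + 3)² = -1762 + (-504)² = -1762 + 254016 = 252254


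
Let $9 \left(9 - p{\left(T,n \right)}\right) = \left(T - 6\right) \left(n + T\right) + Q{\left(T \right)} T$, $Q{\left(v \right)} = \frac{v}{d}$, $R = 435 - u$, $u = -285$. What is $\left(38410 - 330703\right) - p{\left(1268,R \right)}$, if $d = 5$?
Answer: $\frac{110946}{5} \approx 22189.0$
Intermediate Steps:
$R = 720$ ($R = 435 - -285 = 435 + 285 = 720$)
$Q{\left(v \right)} = \frac{v}{5}$
$p{\left(T,n \right)} = 9 - \frac{T^{2}}{45} - \frac{\left(-6 + T\right) \left(T + n\right)}{9}$ ($p{\left(T,n \right)} = 9 - \frac{\left(T - 6\right) \left(n + T\right) + \frac{T}{5} T}{9} = 9 - \frac{\left(-6 + T\right) \left(T + n\right) + \frac{T^{2}}{5}}{9} = 9 - \frac{\frac{T^{2}}{5} + \left(-6 + T\right) \left(T + n\right)}{9} = 9 - \left(\frac{T^{2}}{45} + \frac{\left(-6 + T\right) \left(T + n\right)}{9}\right) = 9 - \frac{T^{2}}{45} - \frac{\left(-6 + T\right) \left(T + n\right)}{9}$)
$\left(38410 - 330703\right) - p{\left(1268,R \right)} = \left(38410 - 330703\right) - \left(9 - \frac{2 \cdot 1268^{2}}{15} + \frac{2}{3} \cdot 1268 + \frac{2}{3} \cdot 720 - \frac{1268}{9} \cdot 720\right) = -292293 - \left(9 - \frac{3215648}{15} + \frac{2536}{3} + 480 - 101440\right) = -292293 - - \frac{1572411}{5} = -292293 + \frac{1572411}{5} = \frac{110946}{5}$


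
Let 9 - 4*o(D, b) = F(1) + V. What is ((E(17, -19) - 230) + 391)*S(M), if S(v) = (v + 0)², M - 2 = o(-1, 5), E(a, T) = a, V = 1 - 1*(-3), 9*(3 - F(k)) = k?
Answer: 737009/648 ≈ 1137.4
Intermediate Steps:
F(k) = 3 - k/9
V = 4 (V = 1 + 3 = 4)
o(D, b) = 19/36 (o(D, b) = 9/4 - ((3 - ⅑*1) + 4)/4 = 9/4 - ((3 - ⅑) + 4)/4 = 9/4 - (26/9 + 4)/4 = 9/4 - ¼*62/9 = 9/4 - 31/18 = 19/36)
M = 91/36 (M = 2 + 19/36 = 91/36 ≈ 2.5278)
S(v) = v²
((E(17, -19) - 230) + 391)*S(M) = ((17 - 230) + 391)*(91/36)² = (-213 + 391)*(8281/1296) = 178*(8281/1296) = 737009/648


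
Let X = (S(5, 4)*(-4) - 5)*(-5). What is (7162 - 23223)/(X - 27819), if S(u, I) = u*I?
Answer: 16061/27394 ≈ 0.58630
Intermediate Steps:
S(u, I) = I*u
X = 425 (X = ((4*5)*(-4) - 5)*(-5) = (20*(-4) - 5)*(-5) = (-80 - 5)*(-5) = -85*(-5) = 425)
(7162 - 23223)/(X - 27819) = (7162 - 23223)/(425 - 27819) = -16061/(-27394) = -16061*(-1/27394) = 16061/27394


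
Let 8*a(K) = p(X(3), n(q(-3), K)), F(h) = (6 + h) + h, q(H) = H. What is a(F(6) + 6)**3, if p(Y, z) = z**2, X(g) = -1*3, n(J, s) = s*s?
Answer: 71328803586048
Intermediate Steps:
n(J, s) = s**2
X(g) = -3
F(h) = 6 + 2*h
a(K) = K**4/8 (a(K) = (K**2)**2/8 = K**4/8)
a(F(6) + 6)**3 = (((6 + 2*6) + 6)**4/8)**3 = (((6 + 12) + 6)**4/8)**3 = ((18 + 6)**4/8)**3 = ((1/8)*24**4)**3 = ((1/8)*331776)**3 = 41472**3 = 71328803586048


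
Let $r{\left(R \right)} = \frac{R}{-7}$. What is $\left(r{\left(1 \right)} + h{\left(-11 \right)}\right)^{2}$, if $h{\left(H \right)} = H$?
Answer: $\frac{6084}{49} \approx 124.16$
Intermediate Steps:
$r{\left(R \right)} = - \frac{R}{7}$ ($r{\left(R \right)} = R \left(- \frac{1}{7}\right) = - \frac{R}{7}$)
$\left(r{\left(1 \right)} + h{\left(-11 \right)}\right)^{2} = \left(\left(- \frac{1}{7}\right) 1 - 11\right)^{2} = \left(- \frac{1}{7} - 11\right)^{2} = \left(- \frac{78}{7}\right)^{2} = \frac{6084}{49}$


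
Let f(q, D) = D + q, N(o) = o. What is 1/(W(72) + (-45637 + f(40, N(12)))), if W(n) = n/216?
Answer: -3/136754 ≈ -2.1937e-5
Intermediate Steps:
W(n) = n/216 (W(n) = n*(1/216) = n/216)
1/(W(72) + (-45637 + f(40, N(12)))) = 1/((1/216)*72 + (-45637 + (12 + 40))) = 1/(⅓ + (-45637 + 52)) = 1/(⅓ - 45585) = 1/(-136754/3) = -3/136754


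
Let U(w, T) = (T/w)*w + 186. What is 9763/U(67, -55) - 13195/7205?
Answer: 104754/1441 ≈ 72.695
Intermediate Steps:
U(w, T) = 186 + T (U(w, T) = T + 186 = 186 + T)
9763/U(67, -55) - 13195/7205 = 9763/(186 - 55) - 13195/7205 = 9763/131 - 13195*1/7205 = 9763*(1/131) - 2639/1441 = 9763/131 - 2639/1441 = 104754/1441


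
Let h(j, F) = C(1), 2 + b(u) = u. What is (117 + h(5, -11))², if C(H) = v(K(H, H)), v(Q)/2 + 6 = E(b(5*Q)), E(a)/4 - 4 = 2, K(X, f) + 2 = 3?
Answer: 23409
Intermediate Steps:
b(u) = -2 + u
K(X, f) = 1 (K(X, f) = -2 + 3 = 1)
E(a) = 24 (E(a) = 16 + 4*2 = 16 + 8 = 24)
v(Q) = 36 (v(Q) = -12 + 2*24 = -12 + 48 = 36)
C(H) = 36
h(j, F) = 36
(117 + h(5, -11))² = (117 + 36)² = 153² = 23409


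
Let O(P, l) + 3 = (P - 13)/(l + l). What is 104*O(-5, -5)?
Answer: -624/5 ≈ -124.80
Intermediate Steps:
O(P, l) = -3 + (-13 + P)/(2*l) (O(P, l) = -3 + (P - 13)/(l + l) = -3 + (-13 + P)/((2*l)) = -3 + (-13 + P)*(1/(2*l)) = -3 + (-13 + P)/(2*l))
104*O(-5, -5) = 104*((½)*(-13 - 5 - 6*(-5))/(-5)) = 104*((½)*(-⅕)*(-13 - 5 + 30)) = 104*((½)*(-⅕)*12) = 104*(-6/5) = -624/5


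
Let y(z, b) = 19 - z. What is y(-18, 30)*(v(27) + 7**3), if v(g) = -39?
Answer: 11248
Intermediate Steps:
y(-18, 30)*(v(27) + 7**3) = (19 - 1*(-18))*(-39 + 7**3) = (19 + 18)*(-39 + 343) = 37*304 = 11248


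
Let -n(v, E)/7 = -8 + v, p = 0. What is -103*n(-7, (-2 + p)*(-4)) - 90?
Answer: -10905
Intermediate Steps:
n(v, E) = 56 - 7*v (n(v, E) = -7*(-8 + v) = 56 - 7*v)
-103*n(-7, (-2 + p)*(-4)) - 90 = -103*(56 - 7*(-7)) - 90 = -103*(56 + 49) - 90 = -103*105 - 90 = -10815 - 90 = -10905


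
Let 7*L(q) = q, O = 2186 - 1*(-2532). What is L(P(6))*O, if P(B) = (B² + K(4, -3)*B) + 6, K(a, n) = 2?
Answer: 36396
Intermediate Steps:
O = 4718 (O = 2186 + 2532 = 4718)
P(B) = 6 + B² + 2*B (P(B) = (B² + 2*B) + 6 = 6 + B² + 2*B)
L(q) = q/7
L(P(6))*O = ((6 + 6² + 2*6)/7)*4718 = ((6 + 36 + 12)/7)*4718 = ((⅐)*54)*4718 = (54/7)*4718 = 36396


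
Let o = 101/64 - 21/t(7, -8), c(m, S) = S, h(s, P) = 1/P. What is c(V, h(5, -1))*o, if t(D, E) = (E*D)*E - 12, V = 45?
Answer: -10673/6976 ≈ -1.5300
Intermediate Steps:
t(D, E) = -12 + D*E² (t(D, E) = (D*E)*E - 12 = D*E² - 12 = -12 + D*E²)
o = 10673/6976 (o = 101/64 - 21/(-12 + 7*(-8)²) = 101*(1/64) - 21/(-12 + 7*64) = 101/64 - 21/(-12 + 448) = 101/64 - 21/436 = 10673/6976 ≈ 1.5300)
c(V, h(5, -1))*o = (10673/6976)/(-1) = -1*10673/6976 = -10673/6976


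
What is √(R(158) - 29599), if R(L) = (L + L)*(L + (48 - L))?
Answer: I*√14431 ≈ 120.13*I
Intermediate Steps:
R(L) = 96*L (R(L) = (2*L)*48 = 96*L)
√(R(158) - 29599) = √(96*158 - 29599) = √(15168 - 29599) = √(-14431) = I*√14431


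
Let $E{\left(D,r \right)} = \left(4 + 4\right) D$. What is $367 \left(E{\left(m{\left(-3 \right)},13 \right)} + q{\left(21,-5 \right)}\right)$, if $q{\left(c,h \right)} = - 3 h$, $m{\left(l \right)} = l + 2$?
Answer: $2569$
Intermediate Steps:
$m{\left(l \right)} = 2 + l$
$E{\left(D,r \right)} = 8 D$
$367 \left(E{\left(m{\left(-3 \right)},13 \right)} + q{\left(21,-5 \right)}\right) = 367 \left(8 \left(2 - 3\right) - -15\right) = 367 \left(8 \left(-1\right) + 15\right) = 367 \left(-8 + 15\right) = 367 \cdot 7 = 2569$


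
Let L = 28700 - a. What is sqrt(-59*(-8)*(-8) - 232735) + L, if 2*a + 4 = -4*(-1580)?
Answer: 25542 + 3*I*sqrt(26279) ≈ 25542.0 + 486.32*I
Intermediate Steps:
a = 3158 (a = -2 + (-4*(-1580))/2 = -2 + (1/2)*6320 = -2 + 3160 = 3158)
L = 25542 (L = 28700 - 1*3158 = 28700 - 3158 = 25542)
sqrt(-59*(-8)*(-8) - 232735) + L = sqrt(-59*(-8)*(-8) - 232735) + 25542 = sqrt(472*(-8) - 232735) + 25542 = sqrt(-3776 - 232735) + 25542 = sqrt(-236511) + 25542 = 3*I*sqrt(26279) + 25542 = 25542 + 3*I*sqrt(26279)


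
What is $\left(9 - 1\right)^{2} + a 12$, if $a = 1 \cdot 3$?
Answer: $100$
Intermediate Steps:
$a = 3$
$\left(9 - 1\right)^{2} + a 12 = \left(9 - 1\right)^{2} + 3 \cdot 12 = 8^{2} + 36 = 64 + 36 = 100$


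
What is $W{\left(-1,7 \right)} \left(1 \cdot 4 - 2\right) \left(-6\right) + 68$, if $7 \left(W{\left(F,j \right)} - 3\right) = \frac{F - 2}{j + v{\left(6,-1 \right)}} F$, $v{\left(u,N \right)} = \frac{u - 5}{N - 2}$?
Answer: $\frac{1093}{35} \approx 31.229$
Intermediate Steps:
$v{\left(u,N \right)} = \frac{-5 + u}{-2 + N}$
$W{\left(F,j \right)} = 3 + \frac{F \left(-2 + F\right)}{7 \left(- \frac{1}{3} + j\right)}$ ($W{\left(F,j \right)} = 3 + \frac{\frac{F - 2}{j + \frac{-5 + 6}{-2 - 1}} F}{7} = 3 + \frac{\frac{-2 + F}{j + \frac{1}{-3} \cdot 1} F}{7} = 3 + \frac{\frac{-2 + F}{j - \frac{1}{3}} F}{7} = 3 + \frac{\frac{-2 + F}{- \frac{1}{3} + j} F}{7} = 3 + \frac{F \frac{1}{- \frac{1}{3} + j} \left(-2 + F\right)}{7} = 3 + \frac{F \left(-2 + F\right)}{7 \left(- \frac{1}{3} + j\right)}$)
$W{\left(-1,7 \right)} \left(1 \cdot 4 - 2\right) \left(-6\right) + 68 = \frac{3 \left(-7 + \left(-1\right)^{2} - -2 + 21 \cdot 7\right)}{7 \left(-1 + 3 \cdot 7\right)} \left(1 \cdot 4 - 2\right) \left(-6\right) + 68 = \frac{3 \left(-7 + 1 + 2 + 147\right)}{7 \left(-1 + 21\right)} \left(4 - 2\right) \left(-6\right) + 68 = \frac{3}{7} \cdot \frac{1}{20} \cdot 143 \cdot 2 \left(-6\right) + 68 = \frac{3}{7} \cdot \frac{1}{20} \cdot 143 \left(-12\right) + 68 = \frac{429}{140} \left(-12\right) + 68 = - \frac{1287}{35} + 68 = \frac{1093}{35}$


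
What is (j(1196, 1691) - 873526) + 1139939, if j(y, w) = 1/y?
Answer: 318629949/1196 ≈ 2.6641e+5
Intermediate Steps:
(j(1196, 1691) - 873526) + 1139939 = (1/1196 - 873526) + 1139939 = -1044737095/1196 + 1139939 = 318629949/1196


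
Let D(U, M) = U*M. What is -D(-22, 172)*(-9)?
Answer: -34056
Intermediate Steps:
D(U, M) = M*U
-D(-22, 172)*(-9) = -172*(-22)*(-9) = -1*(-3784)*(-9) = 3784*(-9) = -34056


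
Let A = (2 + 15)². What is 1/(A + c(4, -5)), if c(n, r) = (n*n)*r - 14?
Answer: 1/195 ≈ 0.0051282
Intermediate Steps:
c(n, r) = -14 + r*n² (c(n, r) = n²*r - 14 = r*n² - 14 = -14 + r*n²)
A = 289 (A = 17² = 289)
1/(A + c(4, -5)) = 1/(289 + (-14 - 5*4²)) = 1/(289 + (-14 - 5*16)) = 1/(289 + (-14 - 80)) = 1/(289 - 94) = 1/195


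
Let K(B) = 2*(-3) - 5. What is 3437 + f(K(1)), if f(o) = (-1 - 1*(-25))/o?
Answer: 37783/11 ≈ 3434.8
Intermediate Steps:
K(B) = -11 (K(B) = -6 - 5 = -11)
f(o) = 24/o (f(o) = (-1 + 25)/o = 24/o)
3437 + f(K(1)) = 3437 + 24/(-11) = 3437 + 24*(-1/11) = 3437 - 24/11 = 37783/11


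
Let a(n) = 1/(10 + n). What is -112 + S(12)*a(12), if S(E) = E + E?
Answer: -1220/11 ≈ -110.91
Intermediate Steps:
S(E) = 2*E
-112 + S(12)*a(12) = -112 + (2*12)/(10 + 12) = -112 + 24/22 = -112 + 24*(1/22) = -112 + 12/11 = -1220/11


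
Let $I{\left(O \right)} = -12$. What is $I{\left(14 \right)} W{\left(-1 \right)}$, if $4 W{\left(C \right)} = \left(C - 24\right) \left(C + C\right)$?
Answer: $-150$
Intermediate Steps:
$W{\left(C \right)} = \frac{C \left(-24 + C\right)}{2}$ ($W{\left(C \right)} = \frac{\left(C - 24\right) \left(C + C\right)}{4} = \frac{\left(-24 + C\right) 2 C}{4} = \frac{2 C \left(-24 + C\right)}{4} = \frac{C \left(-24 + C\right)}{2}$)
$I{\left(14 \right)} W{\left(-1 \right)} = - 12 \cdot \frac{1}{2} \left(-1\right) \left(-24 - 1\right) = - 12 \cdot \frac{1}{2} \left(-1\right) \left(-25\right) = \left(-12\right) \frac{25}{2} = -150$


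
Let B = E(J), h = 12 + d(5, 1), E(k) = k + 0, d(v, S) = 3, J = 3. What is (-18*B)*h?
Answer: -810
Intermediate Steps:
E(k) = k
h = 15 (h = 12 + 3 = 15)
B = 3
(-18*B)*h = -18*3*15 = -54*15 = -810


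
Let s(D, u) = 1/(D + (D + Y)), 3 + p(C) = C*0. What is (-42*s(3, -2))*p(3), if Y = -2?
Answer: 63/2 ≈ 31.500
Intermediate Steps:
p(C) = -3 (p(C) = -3 + C*0 = -3 + 0 = -3)
s(D, u) = 1/(-2 + 2*D) (s(D, u) = 1/(D + (D - 2)) = 1/(D + (-2 + D)) = 1/(-2 + 2*D))
(-42*s(3, -2))*p(3) = -21/(-1 + 3)*(-3) = -21/2*(-3) = 63/2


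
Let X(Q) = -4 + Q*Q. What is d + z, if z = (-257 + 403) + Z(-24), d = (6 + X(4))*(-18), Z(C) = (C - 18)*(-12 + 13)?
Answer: -220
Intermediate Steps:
X(Q) = -4 + Q²
Z(C) = -18 + C (Z(C) = (-18 + C)*1 = -18 + C)
d = -324 (d = (6 + (-4 + 4²))*(-18) = (6 + (-4 + 16))*(-18) = (6 + 12)*(-18) = 18*(-18) = -324)
z = 104 (z = (-257 + 403) + (-18 - 24) = 146 - 42 = 104)
d + z = -324 + 104 = -220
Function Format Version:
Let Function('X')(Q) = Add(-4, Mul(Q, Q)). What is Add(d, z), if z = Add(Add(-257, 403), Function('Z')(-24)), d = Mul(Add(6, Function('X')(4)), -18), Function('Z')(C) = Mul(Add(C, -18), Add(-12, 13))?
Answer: -220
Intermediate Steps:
Function('X')(Q) = Add(-4, Pow(Q, 2))
Function('Z')(C) = Add(-18, C) (Function('Z')(C) = Mul(Add(-18, C), 1) = Add(-18, C))
d = -324 (d = Mul(Add(6, Add(-4, Pow(4, 2))), -18) = Mul(Add(6, Add(-4, 16)), -18) = Mul(Add(6, 12), -18) = Mul(18, -18) = -324)
z = 104 (z = Add(Add(-257, 403), Add(-18, -24)) = Add(146, -42) = 104)
Add(d, z) = Add(-324, 104) = -220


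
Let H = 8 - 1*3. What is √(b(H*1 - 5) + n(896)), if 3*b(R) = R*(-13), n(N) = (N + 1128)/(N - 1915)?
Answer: 2*I*√515614/1019 ≈ 1.4093*I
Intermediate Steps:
H = 5 (H = 8 - 3 = 5)
n(N) = (1128 + N)/(-1915 + N)
b(R) = -13*R/3 (b(R) = (R*(-13))/3 = (-13*R)/3 = -13*R/3)
√(b(H*1 - 5) + n(896)) = √(-13*(5*1 - 5)/3 + (1128 + 896)/(-1915 + 896)) = √(-13*(5 - 5)/3 + 2024/(-1019)) = √(-13/3*0 - 1/1019*2024) = √(0 - 2024/1019) = √(-2024/1019) = 2*I*√515614/1019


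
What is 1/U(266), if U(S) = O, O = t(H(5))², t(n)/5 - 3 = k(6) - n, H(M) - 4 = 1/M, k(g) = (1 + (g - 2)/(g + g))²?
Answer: 81/676 ≈ 0.11982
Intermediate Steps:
k(g) = (1 + (-2 + g)/(2*g))² (k(g) = (1 + (-2 + g)/((2*g)))² = (1 + (-2 + g)*(1/(2*g)))² = (1 + (-2 + g)/(2*g))²)
H(M) = 4 + 1/M
t(n) = 215/9 - 5*n (t(n) = 15 + 5*((¼)*(-2 + 3*6)²/6² - n) = 15 + 5*((¼)*(1/36)*(-2 + 18)² - n) = 15 + 5*((¼)*(1/36)*16² - n) = 15 + 5*((¼)*(1/36)*256 - n) = 15 + 5*(16/9 - n) = 15 + (80/9 - 5*n) = 215/9 - 5*n)
O = 676/81 (O = (215/9 - 5*(4 + 1/5))² = (215/9 - 5*(4 + ⅕))² = (215/9 - 5*21/5)² = (215/9 - 21)² = (26/9)² = 676/81 ≈ 8.3457)
U(S) = 676/81
1/U(266) = 1/(676/81) = 81/676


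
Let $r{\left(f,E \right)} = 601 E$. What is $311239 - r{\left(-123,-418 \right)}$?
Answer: $562457$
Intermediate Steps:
$311239 - r{\left(-123,-418 \right)} = 311239 - 601 \left(-418\right) = 311239 - -251218 = 311239 + 251218 = 562457$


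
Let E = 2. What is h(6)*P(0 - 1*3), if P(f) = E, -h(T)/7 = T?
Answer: -84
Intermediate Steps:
h(T) = -7*T
P(f) = 2
h(6)*P(0 - 1*3) = -7*6*2 = -42*2 = -84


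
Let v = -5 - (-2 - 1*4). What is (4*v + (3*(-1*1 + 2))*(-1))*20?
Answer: 20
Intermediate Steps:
v = 1 (v = -5 - (-2 - 4) = -5 - 1*(-6) = -5 + 6 = 1)
(4*v + (3*(-1*1 + 2))*(-1))*20 = (4*1 + (3*(-1*1 + 2))*(-1))*20 = (4 + (3*(-1 + 2))*(-1))*20 = (4 + (3*1)*(-1))*20 = (4 + 3*(-1))*20 = (4 - 3)*20 = 1*20 = 20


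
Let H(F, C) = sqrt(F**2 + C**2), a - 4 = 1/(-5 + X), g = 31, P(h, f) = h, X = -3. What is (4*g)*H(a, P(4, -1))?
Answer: 31*sqrt(1985)/2 ≈ 690.58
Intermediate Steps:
a = 31/8 (a = 4 + 1/(-5 - 3) = 4 + 1/(-8) = 4 - 1/8 = 31/8 ≈ 3.8750)
H(F, C) = sqrt(C**2 + F**2)
(4*g)*H(a, P(4, -1)) = (4*31)*sqrt(4**2 + (31/8)**2) = 124*sqrt(16 + 961/64) = 124*sqrt(1985/64) = 124*(sqrt(1985)/8) = 31*sqrt(1985)/2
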